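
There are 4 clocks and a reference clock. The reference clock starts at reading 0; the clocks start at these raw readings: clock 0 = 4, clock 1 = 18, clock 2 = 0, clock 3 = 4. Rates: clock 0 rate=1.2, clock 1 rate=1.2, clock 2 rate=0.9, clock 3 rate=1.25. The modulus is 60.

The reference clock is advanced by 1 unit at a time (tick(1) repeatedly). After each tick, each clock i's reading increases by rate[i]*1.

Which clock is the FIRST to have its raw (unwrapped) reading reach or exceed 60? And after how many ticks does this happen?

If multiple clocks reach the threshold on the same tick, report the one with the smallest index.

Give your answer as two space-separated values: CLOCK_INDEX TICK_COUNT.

clock 0: start=4, rate=1.2, needs 60-4 = 56; ticks = ceil(56/1.2) = ceil(46.6667) = 47; reading at tick 47 = 4 + 1.2*47 = 60.4000
clock 1: start=18, rate=1.2, needs 60-18 = 42; ticks = ceil(42/1.2) = ceil(35.0000) = 35; reading at tick 35 = 18 + 1.2*35 = 60.0000
clock 2: start=0, rate=0.9, needs 60-0 = 60; ticks = ceil(60/0.9) = ceil(66.6667) = 67; reading at tick 67 = 0 + 0.9*67 = 60.3000
clock 3: start=4, rate=1.25, needs 60-4 = 56; ticks = ceil(56/1.25) = ceil(44.8000) = 45; reading at tick 45 = 4 + 1.25*45 = 60.2500
Minimum tick count = 35; winners = [1]; smallest index = 1

Answer: 1 35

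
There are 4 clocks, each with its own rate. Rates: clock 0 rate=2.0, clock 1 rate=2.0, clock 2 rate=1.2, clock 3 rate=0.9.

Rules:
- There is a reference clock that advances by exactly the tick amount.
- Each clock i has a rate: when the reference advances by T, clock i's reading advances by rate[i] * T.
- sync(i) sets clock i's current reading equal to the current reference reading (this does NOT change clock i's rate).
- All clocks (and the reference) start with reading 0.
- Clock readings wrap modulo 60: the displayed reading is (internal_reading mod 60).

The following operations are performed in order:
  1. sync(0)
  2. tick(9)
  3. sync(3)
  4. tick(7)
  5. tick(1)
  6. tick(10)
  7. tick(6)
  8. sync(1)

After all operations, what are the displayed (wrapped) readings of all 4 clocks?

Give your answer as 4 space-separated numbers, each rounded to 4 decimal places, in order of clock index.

Answer: 6.0000 33.0000 39.6000 30.6000

Derivation:
After op 1 sync(0): ref=0.0000 raw=[0.0000 0.0000 0.0000 0.0000]
After op 2 tick(9): ref=9.0000 raw=[18.0000 18.0000 10.8000 8.1000]
After op 3 sync(3): ref=9.0000 raw=[18.0000 18.0000 10.8000 9.0000]
After op 4 tick(7): ref=16.0000 raw=[32.0000 32.0000 19.2000 15.3000]
After op 5 tick(1): ref=17.0000 raw=[34.0000 34.0000 20.4000 16.2000]
After op 6 tick(10): ref=27.0000 raw=[54.0000 54.0000 32.4000 25.2000]
After op 7 tick(6): ref=33.0000 raw=[66.0000 66.0000 39.6000 30.6000]
After op 8 sync(1): ref=33.0000 raw=[66.0000 33.0000 39.6000 30.6000]
Wrap final raw readings (mod 60): 66.0000 mod 60 = 6.0000; 33.0000 mod 60 = 33.0000; 39.6000 mod 60 = 39.6000; 30.6000 mod 60 = 30.6000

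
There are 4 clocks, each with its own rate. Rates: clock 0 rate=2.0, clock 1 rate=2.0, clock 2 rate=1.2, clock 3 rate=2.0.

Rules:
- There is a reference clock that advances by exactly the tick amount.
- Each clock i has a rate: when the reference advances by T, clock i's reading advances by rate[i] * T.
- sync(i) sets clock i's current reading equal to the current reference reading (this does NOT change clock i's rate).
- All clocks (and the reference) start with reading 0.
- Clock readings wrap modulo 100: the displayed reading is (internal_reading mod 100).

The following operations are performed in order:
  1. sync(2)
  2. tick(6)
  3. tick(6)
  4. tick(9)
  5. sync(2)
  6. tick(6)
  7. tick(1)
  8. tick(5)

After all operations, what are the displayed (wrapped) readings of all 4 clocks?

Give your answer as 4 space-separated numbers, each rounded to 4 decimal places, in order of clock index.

Answer: 66.0000 66.0000 35.4000 66.0000

Derivation:
After op 1 sync(2): ref=0.0000 raw=[0.0000 0.0000 0.0000 0.0000]
After op 2 tick(6): ref=6.0000 raw=[12.0000 12.0000 7.2000 12.0000]
After op 3 tick(6): ref=12.0000 raw=[24.0000 24.0000 14.4000 24.0000]
After op 4 tick(9): ref=21.0000 raw=[42.0000 42.0000 25.2000 42.0000]
After op 5 sync(2): ref=21.0000 raw=[42.0000 42.0000 21.0000 42.0000]
After op 6 tick(6): ref=27.0000 raw=[54.0000 54.0000 28.2000 54.0000]
After op 7 tick(1): ref=28.0000 raw=[56.0000 56.0000 29.4000 56.0000]
After op 8 tick(5): ref=33.0000 raw=[66.0000 66.0000 35.4000 66.0000]
Wrap final raw readings (mod 100): 66.0000 mod 100 = 66.0000; 66.0000 mod 100 = 66.0000; 35.4000 mod 100 = 35.4000; 66.0000 mod 100 = 66.0000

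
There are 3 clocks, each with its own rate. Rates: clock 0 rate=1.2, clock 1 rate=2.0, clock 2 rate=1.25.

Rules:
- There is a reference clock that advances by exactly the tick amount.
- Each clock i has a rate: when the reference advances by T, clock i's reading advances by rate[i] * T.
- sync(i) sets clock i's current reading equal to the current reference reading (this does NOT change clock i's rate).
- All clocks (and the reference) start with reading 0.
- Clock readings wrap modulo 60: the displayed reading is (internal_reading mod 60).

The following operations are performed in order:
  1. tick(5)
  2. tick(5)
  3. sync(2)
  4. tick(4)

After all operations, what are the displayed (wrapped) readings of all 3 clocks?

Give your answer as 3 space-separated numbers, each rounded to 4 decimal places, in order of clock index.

After op 1 tick(5): ref=5.0000 raw=[6.0000 10.0000 6.2500]
After op 2 tick(5): ref=10.0000 raw=[12.0000 20.0000 12.5000]
After op 3 sync(2): ref=10.0000 raw=[12.0000 20.0000 10.0000]
After op 4 tick(4): ref=14.0000 raw=[16.8000 28.0000 15.0000]
Wrap final raw readings (mod 60): 16.8000 mod 60 = 16.8000; 28.0000 mod 60 = 28.0000; 15.0000 mod 60 = 15.0000

Answer: 16.8000 28.0000 15.0000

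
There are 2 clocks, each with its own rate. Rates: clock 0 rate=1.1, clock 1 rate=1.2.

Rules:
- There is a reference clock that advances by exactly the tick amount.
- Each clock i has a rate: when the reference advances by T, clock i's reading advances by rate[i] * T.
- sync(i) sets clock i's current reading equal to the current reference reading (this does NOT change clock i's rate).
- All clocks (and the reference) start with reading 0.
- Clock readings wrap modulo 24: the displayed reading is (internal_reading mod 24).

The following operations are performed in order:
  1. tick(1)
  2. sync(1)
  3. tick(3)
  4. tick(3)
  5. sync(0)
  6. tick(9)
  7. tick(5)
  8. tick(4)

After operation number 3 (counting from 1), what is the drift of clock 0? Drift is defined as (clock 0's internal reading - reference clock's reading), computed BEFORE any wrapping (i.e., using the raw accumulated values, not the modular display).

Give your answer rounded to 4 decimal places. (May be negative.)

Answer: 0.4000

Derivation:
After op 1 tick(1): ref=1.0000 raw=[1.1000 1.2000]
After op 2 sync(1): ref=1.0000 raw=[1.1000 1.0000]
After op 3 tick(3): ref=4.0000 raw=[4.4000 4.6000]
Drift of clock 0 after op 3: 4.4000 - 4.0000 = 0.4000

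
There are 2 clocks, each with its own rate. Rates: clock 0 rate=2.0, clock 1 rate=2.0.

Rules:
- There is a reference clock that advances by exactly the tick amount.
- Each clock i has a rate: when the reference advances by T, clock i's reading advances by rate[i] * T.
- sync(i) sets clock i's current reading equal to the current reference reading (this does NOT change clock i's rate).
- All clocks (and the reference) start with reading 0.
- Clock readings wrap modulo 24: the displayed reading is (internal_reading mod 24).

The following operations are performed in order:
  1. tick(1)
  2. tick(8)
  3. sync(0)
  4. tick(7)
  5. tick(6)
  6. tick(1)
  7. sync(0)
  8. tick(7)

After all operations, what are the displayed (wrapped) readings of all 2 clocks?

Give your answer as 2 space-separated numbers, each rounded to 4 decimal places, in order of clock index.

Answer: 13.0000 12.0000

Derivation:
After op 1 tick(1): ref=1.0000 raw=[2.0000 2.0000]
After op 2 tick(8): ref=9.0000 raw=[18.0000 18.0000]
After op 3 sync(0): ref=9.0000 raw=[9.0000 18.0000]
After op 4 tick(7): ref=16.0000 raw=[23.0000 32.0000]
After op 5 tick(6): ref=22.0000 raw=[35.0000 44.0000]
After op 6 tick(1): ref=23.0000 raw=[37.0000 46.0000]
After op 7 sync(0): ref=23.0000 raw=[23.0000 46.0000]
After op 8 tick(7): ref=30.0000 raw=[37.0000 60.0000]
Wrap final raw readings (mod 24): 37.0000 mod 24 = 13.0000; 60.0000 mod 24 = 12.0000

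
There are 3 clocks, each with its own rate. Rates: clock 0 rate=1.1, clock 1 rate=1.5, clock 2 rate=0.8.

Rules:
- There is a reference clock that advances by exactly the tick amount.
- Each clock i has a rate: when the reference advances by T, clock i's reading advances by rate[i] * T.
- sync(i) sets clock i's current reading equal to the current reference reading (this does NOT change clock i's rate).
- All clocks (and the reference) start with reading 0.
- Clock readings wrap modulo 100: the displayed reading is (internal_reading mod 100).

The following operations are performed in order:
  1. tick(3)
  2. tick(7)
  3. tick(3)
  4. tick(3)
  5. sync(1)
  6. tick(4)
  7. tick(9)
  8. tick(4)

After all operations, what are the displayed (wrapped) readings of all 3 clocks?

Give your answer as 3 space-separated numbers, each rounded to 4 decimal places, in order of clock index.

After op 1 tick(3): ref=3.0000 raw=[3.3000 4.5000 2.4000]
After op 2 tick(7): ref=10.0000 raw=[11.0000 15.0000 8.0000]
After op 3 tick(3): ref=13.0000 raw=[14.3000 19.5000 10.4000]
After op 4 tick(3): ref=16.0000 raw=[17.6000 24.0000 12.8000]
After op 5 sync(1): ref=16.0000 raw=[17.6000 16.0000 12.8000]
After op 6 tick(4): ref=20.0000 raw=[22.0000 22.0000 16.0000]
After op 7 tick(9): ref=29.0000 raw=[31.9000 35.5000 23.2000]
After op 8 tick(4): ref=33.0000 raw=[36.3000 41.5000 26.4000]
Wrap final raw readings (mod 100): 36.3000 mod 100 = 36.3000; 41.5000 mod 100 = 41.5000; 26.4000 mod 100 = 26.4000

Answer: 36.3000 41.5000 26.4000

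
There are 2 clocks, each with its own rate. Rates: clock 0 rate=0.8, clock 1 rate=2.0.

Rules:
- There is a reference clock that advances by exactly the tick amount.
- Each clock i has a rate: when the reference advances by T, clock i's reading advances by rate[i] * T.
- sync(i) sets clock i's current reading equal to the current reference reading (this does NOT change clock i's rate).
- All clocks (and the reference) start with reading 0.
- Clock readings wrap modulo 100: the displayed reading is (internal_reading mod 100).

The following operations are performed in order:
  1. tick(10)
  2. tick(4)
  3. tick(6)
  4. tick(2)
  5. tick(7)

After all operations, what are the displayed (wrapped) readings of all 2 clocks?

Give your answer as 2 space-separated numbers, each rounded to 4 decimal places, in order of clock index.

After op 1 tick(10): ref=10.0000 raw=[8.0000 20.0000]
After op 2 tick(4): ref=14.0000 raw=[11.2000 28.0000]
After op 3 tick(6): ref=20.0000 raw=[16.0000 40.0000]
After op 4 tick(2): ref=22.0000 raw=[17.6000 44.0000]
After op 5 tick(7): ref=29.0000 raw=[23.2000 58.0000]
Wrap final raw readings (mod 100): 23.2000 mod 100 = 23.2000; 58.0000 mod 100 = 58.0000

Answer: 23.2000 58.0000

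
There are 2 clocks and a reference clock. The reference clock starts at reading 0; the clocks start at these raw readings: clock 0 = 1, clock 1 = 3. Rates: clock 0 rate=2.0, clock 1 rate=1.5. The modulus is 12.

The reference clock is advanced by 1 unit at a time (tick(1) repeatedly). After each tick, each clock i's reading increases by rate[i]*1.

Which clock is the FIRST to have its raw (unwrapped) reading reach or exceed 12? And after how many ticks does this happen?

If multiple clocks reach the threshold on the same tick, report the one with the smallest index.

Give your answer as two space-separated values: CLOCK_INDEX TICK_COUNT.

Answer: 0 6

Derivation:
clock 0: start=1, rate=2.0, needs 12-1 = 11; ticks = ceil(11/2.0) = ceil(5.5000) = 6; reading at tick 6 = 1 + 2.0*6 = 13.0000
clock 1: start=3, rate=1.5, needs 12-3 = 9; ticks = ceil(9/1.5) = ceil(6.0000) = 6; reading at tick 6 = 3 + 1.5*6 = 12.0000
Minimum tick count = 6; winners = [0, 1]; smallest index = 0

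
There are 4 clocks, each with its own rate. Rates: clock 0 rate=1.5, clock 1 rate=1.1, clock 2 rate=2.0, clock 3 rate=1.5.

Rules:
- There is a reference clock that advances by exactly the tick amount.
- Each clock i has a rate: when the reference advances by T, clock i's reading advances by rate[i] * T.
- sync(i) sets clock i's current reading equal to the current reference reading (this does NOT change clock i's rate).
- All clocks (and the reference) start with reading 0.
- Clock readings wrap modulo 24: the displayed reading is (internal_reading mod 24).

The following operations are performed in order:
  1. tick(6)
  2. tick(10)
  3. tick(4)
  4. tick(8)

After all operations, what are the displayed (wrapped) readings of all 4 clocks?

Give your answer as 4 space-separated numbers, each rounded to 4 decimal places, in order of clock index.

After op 1 tick(6): ref=6.0000 raw=[9.0000 6.6000 12.0000 9.0000]
After op 2 tick(10): ref=16.0000 raw=[24.0000 17.6000 32.0000 24.0000]
After op 3 tick(4): ref=20.0000 raw=[30.0000 22.0000 40.0000 30.0000]
After op 4 tick(8): ref=28.0000 raw=[42.0000 30.8000 56.0000 42.0000]
Wrap final raw readings (mod 24): 42.0000 mod 24 = 18.0000; 30.8000 mod 24 = 6.8000; 56.0000 mod 24 = 8.0000; 42.0000 mod 24 = 18.0000

Answer: 18.0000 6.8000 8.0000 18.0000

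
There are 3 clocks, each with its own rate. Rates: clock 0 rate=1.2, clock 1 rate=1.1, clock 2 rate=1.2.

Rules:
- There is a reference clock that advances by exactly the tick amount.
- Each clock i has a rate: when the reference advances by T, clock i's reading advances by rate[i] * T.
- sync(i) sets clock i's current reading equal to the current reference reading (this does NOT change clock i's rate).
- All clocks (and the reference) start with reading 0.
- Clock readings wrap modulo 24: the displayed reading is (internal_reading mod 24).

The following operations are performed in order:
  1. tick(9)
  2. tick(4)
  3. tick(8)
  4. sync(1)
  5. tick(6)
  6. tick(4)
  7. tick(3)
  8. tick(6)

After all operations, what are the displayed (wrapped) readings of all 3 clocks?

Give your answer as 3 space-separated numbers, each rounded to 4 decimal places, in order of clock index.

After op 1 tick(9): ref=9.0000 raw=[10.8000 9.9000 10.8000]
After op 2 tick(4): ref=13.0000 raw=[15.6000 14.3000 15.6000]
After op 3 tick(8): ref=21.0000 raw=[25.2000 23.1000 25.2000]
After op 4 sync(1): ref=21.0000 raw=[25.2000 21.0000 25.2000]
After op 5 tick(6): ref=27.0000 raw=[32.4000 27.6000 32.4000]
After op 6 tick(4): ref=31.0000 raw=[37.2000 32.0000 37.2000]
After op 7 tick(3): ref=34.0000 raw=[40.8000 35.3000 40.8000]
After op 8 tick(6): ref=40.0000 raw=[48.0000 41.9000 48.0000]
Wrap final raw readings (mod 24): 48.0000 mod 24 = 0.0000; 41.9000 mod 24 = 17.9000; 48.0000 mod 24 = 0.0000

Answer: 0.0000 17.9000 0.0000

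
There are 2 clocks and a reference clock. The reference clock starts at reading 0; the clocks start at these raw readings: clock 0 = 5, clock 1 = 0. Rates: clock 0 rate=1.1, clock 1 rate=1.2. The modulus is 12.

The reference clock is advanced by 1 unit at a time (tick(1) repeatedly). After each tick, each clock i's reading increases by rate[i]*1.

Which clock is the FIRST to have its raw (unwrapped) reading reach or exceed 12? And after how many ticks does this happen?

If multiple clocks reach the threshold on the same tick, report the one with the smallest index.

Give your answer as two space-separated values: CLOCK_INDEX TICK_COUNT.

Answer: 0 7

Derivation:
clock 0: start=5, rate=1.1, needs 12-5 = 7; ticks = ceil(7/1.1) = ceil(6.3636) = 7; reading at tick 7 = 5 + 1.1*7 = 12.7000
clock 1: start=0, rate=1.2, needs 12-0 = 12; ticks = ceil(12/1.2) = ceil(10.0000) = 10; reading at tick 10 = 0 + 1.2*10 = 12.0000
Minimum tick count = 7; winners = [0]; smallest index = 0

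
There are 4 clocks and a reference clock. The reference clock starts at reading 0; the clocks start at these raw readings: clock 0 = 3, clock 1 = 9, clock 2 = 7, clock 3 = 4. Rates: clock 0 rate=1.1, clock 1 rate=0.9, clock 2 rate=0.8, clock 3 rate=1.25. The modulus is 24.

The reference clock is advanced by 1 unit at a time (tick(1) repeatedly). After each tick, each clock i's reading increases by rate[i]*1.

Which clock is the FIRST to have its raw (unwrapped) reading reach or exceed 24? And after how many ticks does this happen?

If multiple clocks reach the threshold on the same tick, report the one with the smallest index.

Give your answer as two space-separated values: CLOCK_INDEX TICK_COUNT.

clock 0: start=3, rate=1.1, needs 24-3 = 21; ticks = ceil(21/1.1) = ceil(19.0909) = 20; reading at tick 20 = 3 + 1.1*20 = 25.0000
clock 1: start=9, rate=0.9, needs 24-9 = 15; ticks = ceil(15/0.9) = ceil(16.6667) = 17; reading at tick 17 = 9 + 0.9*17 = 24.3000
clock 2: start=7, rate=0.8, needs 24-7 = 17; ticks = ceil(17/0.8) = ceil(21.2500) = 22; reading at tick 22 = 7 + 0.8*22 = 24.6000
clock 3: start=4, rate=1.25, needs 24-4 = 20; ticks = ceil(20/1.25) = ceil(16.0000) = 16; reading at tick 16 = 4 + 1.25*16 = 24.0000
Minimum tick count = 16; winners = [3]; smallest index = 3

Answer: 3 16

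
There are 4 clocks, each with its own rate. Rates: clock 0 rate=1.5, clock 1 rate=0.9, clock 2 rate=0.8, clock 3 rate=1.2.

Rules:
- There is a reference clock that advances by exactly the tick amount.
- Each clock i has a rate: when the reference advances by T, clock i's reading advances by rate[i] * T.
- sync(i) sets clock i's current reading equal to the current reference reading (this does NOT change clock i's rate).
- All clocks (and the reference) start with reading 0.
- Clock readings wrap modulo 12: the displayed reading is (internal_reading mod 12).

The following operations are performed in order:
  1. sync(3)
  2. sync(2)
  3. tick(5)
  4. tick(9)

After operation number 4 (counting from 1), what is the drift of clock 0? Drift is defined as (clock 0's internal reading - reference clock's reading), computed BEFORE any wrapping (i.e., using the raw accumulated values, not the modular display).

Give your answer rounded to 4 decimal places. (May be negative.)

After op 1 sync(3): ref=0.0000 raw=[0.0000 0.0000 0.0000 0.0000]
After op 2 sync(2): ref=0.0000 raw=[0.0000 0.0000 0.0000 0.0000]
After op 3 tick(5): ref=5.0000 raw=[7.5000 4.5000 4.0000 6.0000]
After op 4 tick(9): ref=14.0000 raw=[21.0000 12.6000 11.2000 16.8000]
Drift of clock 0 after op 4: 21.0000 - 14.0000 = 7.0000

Answer: 7.0000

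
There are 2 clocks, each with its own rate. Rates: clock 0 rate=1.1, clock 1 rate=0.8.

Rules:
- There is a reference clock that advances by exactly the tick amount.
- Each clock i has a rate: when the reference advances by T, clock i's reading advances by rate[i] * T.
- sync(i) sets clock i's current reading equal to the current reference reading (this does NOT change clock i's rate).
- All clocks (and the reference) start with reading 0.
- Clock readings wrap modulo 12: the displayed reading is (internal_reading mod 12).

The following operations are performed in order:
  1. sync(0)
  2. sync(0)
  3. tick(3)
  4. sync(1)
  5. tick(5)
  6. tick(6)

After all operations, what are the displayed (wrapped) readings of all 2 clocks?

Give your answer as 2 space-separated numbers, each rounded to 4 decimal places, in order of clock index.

After op 1 sync(0): ref=0.0000 raw=[0.0000 0.0000]
After op 2 sync(0): ref=0.0000 raw=[0.0000 0.0000]
After op 3 tick(3): ref=3.0000 raw=[3.3000 2.4000]
After op 4 sync(1): ref=3.0000 raw=[3.3000 3.0000]
After op 5 tick(5): ref=8.0000 raw=[8.8000 7.0000]
After op 6 tick(6): ref=14.0000 raw=[15.4000 11.8000]
Wrap final raw readings (mod 12): 15.4000 mod 12 = 3.4000; 11.8000 mod 12 = 11.8000

Answer: 3.4000 11.8000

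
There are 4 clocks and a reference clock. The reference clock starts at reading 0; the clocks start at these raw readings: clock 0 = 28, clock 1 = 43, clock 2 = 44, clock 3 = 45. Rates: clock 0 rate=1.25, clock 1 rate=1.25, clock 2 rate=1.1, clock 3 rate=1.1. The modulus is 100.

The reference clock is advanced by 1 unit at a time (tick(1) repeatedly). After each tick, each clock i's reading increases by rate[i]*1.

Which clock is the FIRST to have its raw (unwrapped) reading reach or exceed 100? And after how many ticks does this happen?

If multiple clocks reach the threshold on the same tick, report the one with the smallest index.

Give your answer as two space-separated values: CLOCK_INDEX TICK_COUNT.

clock 0: start=28, rate=1.25, needs 100-28 = 72; ticks = ceil(72/1.25) = ceil(57.6000) = 58; reading at tick 58 = 28 + 1.25*58 = 100.5000
clock 1: start=43, rate=1.25, needs 100-43 = 57; ticks = ceil(57/1.25) = ceil(45.6000) = 46; reading at tick 46 = 43 + 1.25*46 = 100.5000
clock 2: start=44, rate=1.1, needs 100-44 = 56; ticks = ceil(56/1.1) = ceil(50.9091) = 51; reading at tick 51 = 44 + 1.1*51 = 100.1000
clock 3: start=45, rate=1.1, needs 100-45 = 55; ticks = ceil(55/1.1) = ceil(50.0000) = 50; reading at tick 50 = 45 + 1.1*50 = 100.0000
Minimum tick count = 46; winners = [1]; smallest index = 1

Answer: 1 46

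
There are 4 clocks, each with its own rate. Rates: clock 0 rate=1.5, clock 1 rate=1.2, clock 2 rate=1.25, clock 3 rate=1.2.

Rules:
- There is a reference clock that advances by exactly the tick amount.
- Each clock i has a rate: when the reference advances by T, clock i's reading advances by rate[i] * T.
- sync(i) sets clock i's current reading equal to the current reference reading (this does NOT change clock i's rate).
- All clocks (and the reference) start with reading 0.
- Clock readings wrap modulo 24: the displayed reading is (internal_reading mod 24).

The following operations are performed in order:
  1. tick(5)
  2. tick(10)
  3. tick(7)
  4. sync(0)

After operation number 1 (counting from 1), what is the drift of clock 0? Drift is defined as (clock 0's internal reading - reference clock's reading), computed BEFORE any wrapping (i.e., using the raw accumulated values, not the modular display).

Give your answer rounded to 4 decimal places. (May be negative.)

Answer: 2.5000

Derivation:
After op 1 tick(5): ref=5.0000 raw=[7.5000 6.0000 6.2500 6.0000]
Drift of clock 0 after op 1: 7.5000 - 5.0000 = 2.5000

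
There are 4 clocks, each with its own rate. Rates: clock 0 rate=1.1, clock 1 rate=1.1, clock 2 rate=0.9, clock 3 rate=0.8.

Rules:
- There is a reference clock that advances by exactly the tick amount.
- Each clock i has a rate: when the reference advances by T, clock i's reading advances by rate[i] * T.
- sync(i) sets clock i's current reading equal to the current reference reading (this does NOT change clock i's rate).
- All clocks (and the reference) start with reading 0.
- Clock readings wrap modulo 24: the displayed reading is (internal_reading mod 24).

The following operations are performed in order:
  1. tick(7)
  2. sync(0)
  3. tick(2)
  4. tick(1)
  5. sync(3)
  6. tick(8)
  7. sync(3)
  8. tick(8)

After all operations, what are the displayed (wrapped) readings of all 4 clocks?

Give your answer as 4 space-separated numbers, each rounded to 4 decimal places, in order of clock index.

After op 1 tick(7): ref=7.0000 raw=[7.7000 7.7000 6.3000 5.6000]
After op 2 sync(0): ref=7.0000 raw=[7.0000 7.7000 6.3000 5.6000]
After op 3 tick(2): ref=9.0000 raw=[9.2000 9.9000 8.1000 7.2000]
After op 4 tick(1): ref=10.0000 raw=[10.3000 11.0000 9.0000 8.0000]
After op 5 sync(3): ref=10.0000 raw=[10.3000 11.0000 9.0000 10.0000]
After op 6 tick(8): ref=18.0000 raw=[19.1000 19.8000 16.2000 16.4000]
After op 7 sync(3): ref=18.0000 raw=[19.1000 19.8000 16.2000 18.0000]
After op 8 tick(8): ref=26.0000 raw=[27.9000 28.6000 23.4000 24.4000]
Wrap final raw readings (mod 24): 27.9000 mod 24 = 3.9000; 28.6000 mod 24 = 4.6000; 23.4000 mod 24 = 23.4000; 24.4000 mod 24 = 0.4000

Answer: 3.9000 4.6000 23.4000 0.4000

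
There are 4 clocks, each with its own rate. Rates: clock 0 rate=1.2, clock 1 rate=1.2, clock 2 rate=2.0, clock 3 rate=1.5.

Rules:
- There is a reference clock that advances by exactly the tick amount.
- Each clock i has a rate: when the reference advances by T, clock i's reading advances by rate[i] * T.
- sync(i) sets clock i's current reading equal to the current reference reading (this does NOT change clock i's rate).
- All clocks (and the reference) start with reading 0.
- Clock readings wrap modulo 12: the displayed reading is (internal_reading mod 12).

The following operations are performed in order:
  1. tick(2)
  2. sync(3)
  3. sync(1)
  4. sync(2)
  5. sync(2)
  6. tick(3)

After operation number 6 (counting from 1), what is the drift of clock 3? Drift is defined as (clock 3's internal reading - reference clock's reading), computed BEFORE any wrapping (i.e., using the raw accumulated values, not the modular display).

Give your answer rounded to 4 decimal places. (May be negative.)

After op 1 tick(2): ref=2.0000 raw=[2.4000 2.4000 4.0000 3.0000]
After op 2 sync(3): ref=2.0000 raw=[2.4000 2.4000 4.0000 2.0000]
After op 3 sync(1): ref=2.0000 raw=[2.4000 2.0000 4.0000 2.0000]
After op 4 sync(2): ref=2.0000 raw=[2.4000 2.0000 2.0000 2.0000]
After op 5 sync(2): ref=2.0000 raw=[2.4000 2.0000 2.0000 2.0000]
After op 6 tick(3): ref=5.0000 raw=[6.0000 5.6000 8.0000 6.5000]
Drift of clock 3 after op 6: 6.5000 - 5.0000 = 1.5000

Answer: 1.5000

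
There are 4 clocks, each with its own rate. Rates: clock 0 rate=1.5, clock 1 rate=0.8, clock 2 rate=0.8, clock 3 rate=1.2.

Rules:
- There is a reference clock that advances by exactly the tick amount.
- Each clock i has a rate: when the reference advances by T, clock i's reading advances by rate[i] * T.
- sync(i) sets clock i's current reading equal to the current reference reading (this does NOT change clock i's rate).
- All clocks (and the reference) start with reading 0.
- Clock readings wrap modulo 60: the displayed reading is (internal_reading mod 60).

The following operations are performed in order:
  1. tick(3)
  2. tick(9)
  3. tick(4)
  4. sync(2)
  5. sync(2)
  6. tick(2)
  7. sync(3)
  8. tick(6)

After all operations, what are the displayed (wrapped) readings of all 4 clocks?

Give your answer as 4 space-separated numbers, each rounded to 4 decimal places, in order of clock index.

After op 1 tick(3): ref=3.0000 raw=[4.5000 2.4000 2.4000 3.6000]
After op 2 tick(9): ref=12.0000 raw=[18.0000 9.6000 9.6000 14.4000]
After op 3 tick(4): ref=16.0000 raw=[24.0000 12.8000 12.8000 19.2000]
After op 4 sync(2): ref=16.0000 raw=[24.0000 12.8000 16.0000 19.2000]
After op 5 sync(2): ref=16.0000 raw=[24.0000 12.8000 16.0000 19.2000]
After op 6 tick(2): ref=18.0000 raw=[27.0000 14.4000 17.6000 21.6000]
After op 7 sync(3): ref=18.0000 raw=[27.0000 14.4000 17.6000 18.0000]
After op 8 tick(6): ref=24.0000 raw=[36.0000 19.2000 22.4000 25.2000]
Wrap final raw readings (mod 60): 36.0000 mod 60 = 36.0000; 19.2000 mod 60 = 19.2000; 22.4000 mod 60 = 22.4000; 25.2000 mod 60 = 25.2000

Answer: 36.0000 19.2000 22.4000 25.2000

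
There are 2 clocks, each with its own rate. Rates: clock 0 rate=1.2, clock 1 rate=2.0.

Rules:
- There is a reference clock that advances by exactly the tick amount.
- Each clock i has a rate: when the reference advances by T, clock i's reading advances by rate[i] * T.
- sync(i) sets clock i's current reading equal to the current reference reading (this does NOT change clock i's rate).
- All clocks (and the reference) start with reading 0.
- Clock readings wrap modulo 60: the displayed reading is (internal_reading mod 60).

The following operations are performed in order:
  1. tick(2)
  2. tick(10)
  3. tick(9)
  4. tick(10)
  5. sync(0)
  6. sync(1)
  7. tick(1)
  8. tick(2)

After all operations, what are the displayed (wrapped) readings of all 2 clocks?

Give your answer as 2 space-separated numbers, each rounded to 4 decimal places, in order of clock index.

After op 1 tick(2): ref=2.0000 raw=[2.4000 4.0000]
After op 2 tick(10): ref=12.0000 raw=[14.4000 24.0000]
After op 3 tick(9): ref=21.0000 raw=[25.2000 42.0000]
After op 4 tick(10): ref=31.0000 raw=[37.2000 62.0000]
After op 5 sync(0): ref=31.0000 raw=[31.0000 62.0000]
After op 6 sync(1): ref=31.0000 raw=[31.0000 31.0000]
After op 7 tick(1): ref=32.0000 raw=[32.2000 33.0000]
After op 8 tick(2): ref=34.0000 raw=[34.6000 37.0000]
Wrap final raw readings (mod 60): 34.6000 mod 60 = 34.6000; 37.0000 mod 60 = 37.0000

Answer: 34.6000 37.0000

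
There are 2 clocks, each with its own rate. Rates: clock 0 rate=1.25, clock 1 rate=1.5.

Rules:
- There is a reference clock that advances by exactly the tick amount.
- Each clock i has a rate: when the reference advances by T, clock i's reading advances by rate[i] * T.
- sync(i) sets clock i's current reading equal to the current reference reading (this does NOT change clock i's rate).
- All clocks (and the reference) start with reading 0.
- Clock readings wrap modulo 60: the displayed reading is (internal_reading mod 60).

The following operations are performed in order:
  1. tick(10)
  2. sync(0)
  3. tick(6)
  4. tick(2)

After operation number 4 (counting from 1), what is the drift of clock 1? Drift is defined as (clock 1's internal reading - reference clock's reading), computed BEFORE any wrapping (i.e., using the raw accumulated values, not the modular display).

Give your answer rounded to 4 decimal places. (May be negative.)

Answer: 9.0000

Derivation:
After op 1 tick(10): ref=10.0000 raw=[12.5000 15.0000]
After op 2 sync(0): ref=10.0000 raw=[10.0000 15.0000]
After op 3 tick(6): ref=16.0000 raw=[17.5000 24.0000]
After op 4 tick(2): ref=18.0000 raw=[20.0000 27.0000]
Drift of clock 1 after op 4: 27.0000 - 18.0000 = 9.0000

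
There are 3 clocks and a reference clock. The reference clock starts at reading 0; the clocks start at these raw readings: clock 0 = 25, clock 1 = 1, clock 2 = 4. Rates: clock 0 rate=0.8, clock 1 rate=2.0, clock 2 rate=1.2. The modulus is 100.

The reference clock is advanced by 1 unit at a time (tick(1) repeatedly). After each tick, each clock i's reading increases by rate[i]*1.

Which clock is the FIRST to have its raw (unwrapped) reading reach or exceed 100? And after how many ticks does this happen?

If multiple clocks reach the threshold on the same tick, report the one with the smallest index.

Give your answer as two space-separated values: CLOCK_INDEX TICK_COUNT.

Answer: 1 50

Derivation:
clock 0: start=25, rate=0.8, needs 100-25 = 75; ticks = ceil(75/0.8) = ceil(93.7500) = 94; reading at tick 94 = 25 + 0.8*94 = 100.2000
clock 1: start=1, rate=2.0, needs 100-1 = 99; ticks = ceil(99/2.0) = ceil(49.5000) = 50; reading at tick 50 = 1 + 2.0*50 = 101.0000
clock 2: start=4, rate=1.2, needs 100-4 = 96; ticks = ceil(96/1.2) = ceil(80.0000) = 80; reading at tick 80 = 4 + 1.2*80 = 100.0000
Minimum tick count = 50; winners = [1]; smallest index = 1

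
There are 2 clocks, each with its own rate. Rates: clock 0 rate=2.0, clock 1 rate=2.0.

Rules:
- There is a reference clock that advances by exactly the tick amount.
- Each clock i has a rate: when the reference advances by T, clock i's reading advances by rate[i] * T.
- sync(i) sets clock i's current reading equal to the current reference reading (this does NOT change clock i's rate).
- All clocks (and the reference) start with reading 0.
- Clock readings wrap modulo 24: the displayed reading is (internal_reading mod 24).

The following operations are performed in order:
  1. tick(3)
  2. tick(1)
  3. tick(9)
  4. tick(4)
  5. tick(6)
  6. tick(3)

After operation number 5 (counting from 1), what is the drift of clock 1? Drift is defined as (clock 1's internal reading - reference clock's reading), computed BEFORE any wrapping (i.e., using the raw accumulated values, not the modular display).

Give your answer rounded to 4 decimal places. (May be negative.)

Answer: 23.0000

Derivation:
After op 1 tick(3): ref=3.0000 raw=[6.0000 6.0000]
After op 2 tick(1): ref=4.0000 raw=[8.0000 8.0000]
After op 3 tick(9): ref=13.0000 raw=[26.0000 26.0000]
After op 4 tick(4): ref=17.0000 raw=[34.0000 34.0000]
After op 5 tick(6): ref=23.0000 raw=[46.0000 46.0000]
Drift of clock 1 after op 5: 46.0000 - 23.0000 = 23.0000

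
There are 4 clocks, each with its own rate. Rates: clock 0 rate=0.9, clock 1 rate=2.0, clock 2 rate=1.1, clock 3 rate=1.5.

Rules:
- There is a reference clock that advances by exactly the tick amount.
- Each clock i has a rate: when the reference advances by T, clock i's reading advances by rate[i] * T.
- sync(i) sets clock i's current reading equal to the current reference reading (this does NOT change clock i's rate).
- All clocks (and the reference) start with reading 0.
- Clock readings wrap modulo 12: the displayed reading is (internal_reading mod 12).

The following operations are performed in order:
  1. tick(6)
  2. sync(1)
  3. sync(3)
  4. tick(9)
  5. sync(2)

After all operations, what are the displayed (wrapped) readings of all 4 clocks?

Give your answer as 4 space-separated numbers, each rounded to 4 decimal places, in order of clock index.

After op 1 tick(6): ref=6.0000 raw=[5.4000 12.0000 6.6000 9.0000]
After op 2 sync(1): ref=6.0000 raw=[5.4000 6.0000 6.6000 9.0000]
After op 3 sync(3): ref=6.0000 raw=[5.4000 6.0000 6.6000 6.0000]
After op 4 tick(9): ref=15.0000 raw=[13.5000 24.0000 16.5000 19.5000]
After op 5 sync(2): ref=15.0000 raw=[13.5000 24.0000 15.0000 19.5000]
Wrap final raw readings (mod 12): 13.5000 mod 12 = 1.5000; 24.0000 mod 12 = 0.0000; 15.0000 mod 12 = 3.0000; 19.5000 mod 12 = 7.5000

Answer: 1.5000 0.0000 3.0000 7.5000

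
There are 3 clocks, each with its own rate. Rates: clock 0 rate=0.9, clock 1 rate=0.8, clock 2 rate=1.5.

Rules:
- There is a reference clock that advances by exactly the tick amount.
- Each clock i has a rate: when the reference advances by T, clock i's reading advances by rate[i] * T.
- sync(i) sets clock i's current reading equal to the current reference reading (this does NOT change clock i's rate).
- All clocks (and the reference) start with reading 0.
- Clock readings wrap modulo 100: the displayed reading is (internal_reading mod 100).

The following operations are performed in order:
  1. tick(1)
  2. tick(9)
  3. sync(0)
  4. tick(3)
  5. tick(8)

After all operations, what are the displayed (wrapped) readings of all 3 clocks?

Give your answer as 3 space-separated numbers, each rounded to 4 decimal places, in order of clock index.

After op 1 tick(1): ref=1.0000 raw=[0.9000 0.8000 1.5000]
After op 2 tick(9): ref=10.0000 raw=[9.0000 8.0000 15.0000]
After op 3 sync(0): ref=10.0000 raw=[10.0000 8.0000 15.0000]
After op 4 tick(3): ref=13.0000 raw=[12.7000 10.4000 19.5000]
After op 5 tick(8): ref=21.0000 raw=[19.9000 16.8000 31.5000]
Wrap final raw readings (mod 100): 19.9000 mod 100 = 19.9000; 16.8000 mod 100 = 16.8000; 31.5000 mod 100 = 31.5000

Answer: 19.9000 16.8000 31.5000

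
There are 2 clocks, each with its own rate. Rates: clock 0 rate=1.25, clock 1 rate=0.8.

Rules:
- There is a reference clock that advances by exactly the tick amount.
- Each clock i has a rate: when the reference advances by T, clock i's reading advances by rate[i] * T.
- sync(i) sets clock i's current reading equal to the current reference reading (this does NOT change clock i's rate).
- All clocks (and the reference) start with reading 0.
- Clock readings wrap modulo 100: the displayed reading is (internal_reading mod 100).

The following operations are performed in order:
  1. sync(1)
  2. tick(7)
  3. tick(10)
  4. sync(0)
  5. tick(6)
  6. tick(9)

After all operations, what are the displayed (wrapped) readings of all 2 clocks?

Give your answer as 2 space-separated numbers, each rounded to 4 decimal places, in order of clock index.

After op 1 sync(1): ref=0.0000 raw=[0.0000 0.0000]
After op 2 tick(7): ref=7.0000 raw=[8.7500 5.6000]
After op 3 tick(10): ref=17.0000 raw=[21.2500 13.6000]
After op 4 sync(0): ref=17.0000 raw=[17.0000 13.6000]
After op 5 tick(6): ref=23.0000 raw=[24.5000 18.4000]
After op 6 tick(9): ref=32.0000 raw=[35.7500 25.6000]
Wrap final raw readings (mod 100): 35.7500 mod 100 = 35.7500; 25.6000 mod 100 = 25.6000

Answer: 35.7500 25.6000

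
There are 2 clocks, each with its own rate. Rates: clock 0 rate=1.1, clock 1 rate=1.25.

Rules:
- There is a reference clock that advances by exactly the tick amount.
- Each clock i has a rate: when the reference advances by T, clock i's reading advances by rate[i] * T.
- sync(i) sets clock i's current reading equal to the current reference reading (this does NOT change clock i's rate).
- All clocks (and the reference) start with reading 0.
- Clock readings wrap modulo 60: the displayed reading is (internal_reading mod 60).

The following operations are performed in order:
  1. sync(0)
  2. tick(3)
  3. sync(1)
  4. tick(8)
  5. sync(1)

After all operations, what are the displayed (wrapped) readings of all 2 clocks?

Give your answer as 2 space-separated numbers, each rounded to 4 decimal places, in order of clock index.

After op 1 sync(0): ref=0.0000 raw=[0.0000 0.0000]
After op 2 tick(3): ref=3.0000 raw=[3.3000 3.7500]
After op 3 sync(1): ref=3.0000 raw=[3.3000 3.0000]
After op 4 tick(8): ref=11.0000 raw=[12.1000 13.0000]
After op 5 sync(1): ref=11.0000 raw=[12.1000 11.0000]
Wrap final raw readings (mod 60): 12.1000 mod 60 = 12.1000; 11.0000 mod 60 = 11.0000

Answer: 12.1000 11.0000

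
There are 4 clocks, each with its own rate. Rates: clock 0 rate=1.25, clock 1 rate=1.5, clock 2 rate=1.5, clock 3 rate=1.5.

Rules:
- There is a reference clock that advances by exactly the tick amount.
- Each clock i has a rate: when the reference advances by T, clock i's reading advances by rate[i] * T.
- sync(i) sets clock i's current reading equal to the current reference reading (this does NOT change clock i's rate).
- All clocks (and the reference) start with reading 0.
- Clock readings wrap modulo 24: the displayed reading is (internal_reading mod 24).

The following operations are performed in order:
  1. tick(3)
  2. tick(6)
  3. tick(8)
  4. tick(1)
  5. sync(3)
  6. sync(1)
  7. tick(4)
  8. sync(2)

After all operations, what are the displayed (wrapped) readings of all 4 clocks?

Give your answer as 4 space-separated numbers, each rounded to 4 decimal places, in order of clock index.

After op 1 tick(3): ref=3.0000 raw=[3.7500 4.5000 4.5000 4.5000]
After op 2 tick(6): ref=9.0000 raw=[11.2500 13.5000 13.5000 13.5000]
After op 3 tick(8): ref=17.0000 raw=[21.2500 25.5000 25.5000 25.5000]
After op 4 tick(1): ref=18.0000 raw=[22.5000 27.0000 27.0000 27.0000]
After op 5 sync(3): ref=18.0000 raw=[22.5000 27.0000 27.0000 18.0000]
After op 6 sync(1): ref=18.0000 raw=[22.5000 18.0000 27.0000 18.0000]
After op 7 tick(4): ref=22.0000 raw=[27.5000 24.0000 33.0000 24.0000]
After op 8 sync(2): ref=22.0000 raw=[27.5000 24.0000 22.0000 24.0000]
Wrap final raw readings (mod 24): 27.5000 mod 24 = 3.5000; 24.0000 mod 24 = 0.0000; 22.0000 mod 24 = 22.0000; 24.0000 mod 24 = 0.0000

Answer: 3.5000 0.0000 22.0000 0.0000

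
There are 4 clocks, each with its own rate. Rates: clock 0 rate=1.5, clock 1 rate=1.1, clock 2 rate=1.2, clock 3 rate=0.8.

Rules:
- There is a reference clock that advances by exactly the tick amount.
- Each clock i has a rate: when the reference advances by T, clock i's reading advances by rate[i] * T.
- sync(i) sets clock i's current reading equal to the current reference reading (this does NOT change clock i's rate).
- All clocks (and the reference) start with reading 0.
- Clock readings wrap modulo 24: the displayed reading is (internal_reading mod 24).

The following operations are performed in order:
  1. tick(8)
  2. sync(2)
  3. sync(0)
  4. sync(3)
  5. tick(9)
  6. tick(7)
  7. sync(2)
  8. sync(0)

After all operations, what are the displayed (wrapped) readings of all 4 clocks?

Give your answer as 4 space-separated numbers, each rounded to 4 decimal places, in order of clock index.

Answer: 0.0000 2.4000 0.0000 20.8000

Derivation:
After op 1 tick(8): ref=8.0000 raw=[12.0000 8.8000 9.6000 6.4000]
After op 2 sync(2): ref=8.0000 raw=[12.0000 8.8000 8.0000 6.4000]
After op 3 sync(0): ref=8.0000 raw=[8.0000 8.8000 8.0000 6.4000]
After op 4 sync(3): ref=8.0000 raw=[8.0000 8.8000 8.0000 8.0000]
After op 5 tick(9): ref=17.0000 raw=[21.5000 18.7000 18.8000 15.2000]
After op 6 tick(7): ref=24.0000 raw=[32.0000 26.4000 27.2000 20.8000]
After op 7 sync(2): ref=24.0000 raw=[32.0000 26.4000 24.0000 20.8000]
After op 8 sync(0): ref=24.0000 raw=[24.0000 26.4000 24.0000 20.8000]
Wrap final raw readings (mod 24): 24.0000 mod 24 = 0.0000; 26.4000 mod 24 = 2.4000; 24.0000 mod 24 = 0.0000; 20.8000 mod 24 = 20.8000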